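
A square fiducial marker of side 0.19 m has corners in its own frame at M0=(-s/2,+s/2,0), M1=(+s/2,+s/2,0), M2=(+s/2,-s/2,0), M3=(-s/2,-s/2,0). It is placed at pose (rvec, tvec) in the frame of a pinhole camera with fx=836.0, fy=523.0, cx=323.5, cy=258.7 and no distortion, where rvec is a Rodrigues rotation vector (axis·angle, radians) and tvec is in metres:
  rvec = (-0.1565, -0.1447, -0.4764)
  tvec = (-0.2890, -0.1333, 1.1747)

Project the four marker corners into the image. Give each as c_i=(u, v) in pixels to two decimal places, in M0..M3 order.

Intrinsics K: fx=836.0, fy=523.0, cx=323.5, cy=258.7
Marker side s = 0.19 m; corners in marker frame (Z=0):
  M0 = (-0.0950, +0.0950, 0)
  M1 = (+0.0950, +0.0950, 0)
  M2 = (+0.0950, -0.0950, 0)
  M3 = (-0.0950, -0.0950, 0)
rvec = (-0.1565, -0.1447, -0.4764), |rvec| = θ = 0.52191 rad = 29.903°
Rodrigues: sinθ=0.49853, 1−cosθ=0.13313; R = I + sinθ·[k]× + (1−cosθ)·[k]×²:
    [+0.87884 +0.46613 -0.10178]
    [-0.44400 +0.87710 +0.18318]
    [+0.17466 -0.11580 +0.97780]
t = (-0.2890, -0.1333, 1.1747) m
M0: Pc = R·M0+t = (-0.32821, -0.00780, +1.14711); u = 836.0·(-0.32821)/1.14711 + 323.5 = 84.3058, v = 523.0·(-0.00780)/1.14711 + 258.7 = 255.1458
M1: Pc = R·M1+t = (-0.16123, -0.09215, +1.18029); u = 836.0·(-0.16123)/1.18029 + 323.5 = 209.3027, v = 523.0·(-0.09215)/1.18029 + 258.7 = 217.8652
M2: Pc = R·M2+t = (-0.24979, -0.25880, +1.20229); u = 836.0·(-0.24979)/1.20229 + 323.5 = 149.8097, v = 523.0·(-0.25880)/1.20229 + 258.7 = 146.1195
M3: Pc = R·M3+t = (-0.41677, -0.17445, +1.16911); u = 836.0·(-0.41677)/1.16911 + 323.5 = 25.4764, v = 523.0·(-0.17445)/1.16911 + 258.7 = 180.6621

c0=(84.31, 255.15) c1=(209.30, 217.87) c2=(149.81, 146.12) c3=(25.48, 180.66)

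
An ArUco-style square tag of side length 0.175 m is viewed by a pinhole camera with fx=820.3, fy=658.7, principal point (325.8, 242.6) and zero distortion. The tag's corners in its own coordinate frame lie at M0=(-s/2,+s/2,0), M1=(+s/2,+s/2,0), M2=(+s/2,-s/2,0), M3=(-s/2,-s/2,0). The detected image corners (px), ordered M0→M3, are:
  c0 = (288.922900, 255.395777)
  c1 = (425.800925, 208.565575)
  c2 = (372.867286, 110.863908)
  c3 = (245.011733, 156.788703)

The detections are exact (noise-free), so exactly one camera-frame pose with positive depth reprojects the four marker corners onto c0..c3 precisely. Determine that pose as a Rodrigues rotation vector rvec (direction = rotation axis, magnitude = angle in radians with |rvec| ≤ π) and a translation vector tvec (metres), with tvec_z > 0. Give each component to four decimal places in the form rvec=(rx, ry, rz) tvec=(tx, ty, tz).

Intrinsics K: fx=820.3, fy=658.7, cx=325.8, cy=242.6
Marker side s = 0.175 m; corners in marker frame (Z=0):
  M0 = (-0.0875, +0.0875, 0)
  M1 = (+0.0875, +0.0875, 0)
  M2 = (+0.0875, -0.0875, 0)
  M3 = (-0.0875, -0.0875, 0)
Detected image corners:
  c0 = (288.922900, 255.395777) px
  c1 = (425.800925, 208.565575) px
  c2 = (372.867286, 110.863908) px
  c3 = (245.011733, 156.788703) px
Planar DLT: solve 8×8 A·h = b for H (H[2,2]=1):
  H  [+718.29168 +160.33085 +331.76390]
  H  [-285.41559 +497.15846 +181.63397]
  H  [-0.11197 -0.34854 +1.00000]
B = K⁻¹H; ‖b₁‖=1.006413, ‖b₂‖=1.006413; λ = 2/(‖b₁‖+‖b₂‖) = 0.993628, sign → tz>0 ⇒ λ=+0.993628
r₁ = λ·B[:,0] = (+0.91425,-0.38956,-0.11126); r₂ = λ·B[:,1] = (+0.33176,+0.87750,-0.34632)
r₃ = r₁×r₂ = (+0.23254,+0.27971,+0.93150); SVD([r₁ r₂ r₃]) → R = UVᵀ:
  R  [+0.91425 +0.33176 +0.23254]
  R  [-0.38956 +0.87750 +0.27971]
  R  [-0.11126 -0.34632 +0.93150]
t = (+0.00722, -0.09197, +0.99363) m
tr R = 2.723248; θ = arccos((tr R − 1)/2) = 0.532335 rad = 30.501°
axis k = ((R−Rᵀ)₃₂, (R−Rᵀ)₁₃, (R−Rᵀ)₂₁) / (2 sinθ) = (-0.616721, +0.338690, -0.710594)
rvec = θ·k = (-0.328303, +0.180297, -0.378274)

rvec=(-0.3283, 0.1803, -0.3783) tvec=(0.0072, -0.0920, 0.9936)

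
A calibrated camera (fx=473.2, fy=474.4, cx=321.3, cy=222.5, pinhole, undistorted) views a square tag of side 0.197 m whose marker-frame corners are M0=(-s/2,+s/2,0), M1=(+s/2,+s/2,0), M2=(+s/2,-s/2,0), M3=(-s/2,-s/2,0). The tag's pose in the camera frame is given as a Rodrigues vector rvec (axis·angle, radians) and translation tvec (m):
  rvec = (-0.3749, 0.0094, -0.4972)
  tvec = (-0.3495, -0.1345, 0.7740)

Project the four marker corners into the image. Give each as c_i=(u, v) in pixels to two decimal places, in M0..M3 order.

c0=(68.57, 217.02) c1=(183.82, 158.68) c2=(142.59, 71.18) c3=(36.53, 122.69)

Intrinsics K: fx=473.2, fy=474.4, cx=321.3, cy=222.5
Marker side s = 0.197 m; corners in marker frame (Z=0):
  M0 = (-0.0985, +0.0985, 0)
  M1 = (+0.0985, +0.0985, 0)
  M2 = (+0.0985, -0.0985, 0)
  M3 = (-0.0985, -0.0985, 0)
rvec = (-0.3749, 0.0094, -0.4972), |rvec| = θ = 0.62277 rad = 35.682°
Rodrigues: sinθ=0.58329, 1−cosθ=0.18774; R = I + sinθ·[k]× + (1−cosθ)·[k]×²:
    [+0.88030 +0.46397 +0.09903]
    [-0.46738 +0.81231 +0.34887]
    [+0.08142 -0.35339 +0.93192]
t = (-0.3495, -0.1345, 0.7740) m
M0: Pc = R·M0+t = (-0.39051, -0.00845, +0.73117); u = 473.2·(-0.39051)/0.73117 + 321.3 = 68.5705, v = 474.4·(-0.00845)/0.73117 + 222.5 = 217.0171
M1: Pc = R·M1+t = (-0.21709, -0.10053, +0.74721); u = 473.2·(-0.21709)/0.74721 + 321.3 = 183.8197, v = 474.4·(-0.10053)/0.74721 + 222.5 = 158.6772
M2: Pc = R·M2+t = (-0.30849, -0.26055, +0.81683); u = 473.2·(-0.30849)/0.81683 + 321.3 = 142.5865, v = 474.4·(-0.26055)/0.81683 + 222.5 = 71.1775
M3: Pc = R·M3+t = (-0.48191, -0.16847, +0.80079); u = 473.2·(-0.48191)/0.80079 + 321.3 = 36.5309, v = 474.4·(-0.16847)/0.80079 + 222.5 = 122.6928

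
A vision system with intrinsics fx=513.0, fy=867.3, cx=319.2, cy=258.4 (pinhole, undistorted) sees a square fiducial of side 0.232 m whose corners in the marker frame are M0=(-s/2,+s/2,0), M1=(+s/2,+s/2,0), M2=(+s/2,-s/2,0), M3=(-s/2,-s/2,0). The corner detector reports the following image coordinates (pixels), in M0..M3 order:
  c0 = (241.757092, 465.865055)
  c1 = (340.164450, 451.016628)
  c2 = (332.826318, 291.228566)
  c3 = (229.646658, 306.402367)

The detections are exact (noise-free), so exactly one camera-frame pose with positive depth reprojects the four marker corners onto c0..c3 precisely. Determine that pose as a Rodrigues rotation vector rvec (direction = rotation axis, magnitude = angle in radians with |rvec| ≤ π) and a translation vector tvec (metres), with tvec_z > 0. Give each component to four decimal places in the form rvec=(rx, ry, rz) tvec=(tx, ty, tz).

rvec=(0.2409, -0.0225, -0.0844) tvec=(-0.0756, 0.1658, 1.1779)

Intrinsics K: fx=513.0, fy=867.3, cx=319.2, cy=258.4
Marker side s = 0.232 m; corners in marker frame (Z=0):
  M0 = (-0.1160, +0.1160, 0)
  M1 = (+0.1160, +0.1160, 0)
  M2 = (+0.1160, -0.1160, 0)
  M3 = (-0.1160, -0.1160, 0)
Detected image corners:
  c0 = (241.757092, 465.865055) px
  c1 = (340.164450, 451.016628) px
  c2 = (332.826318, 291.228566) px
  c3 = (229.646658, 306.402367) px
Planar DLT: solve 8×8 A·h = b for H (H[2,2]=1):
  H  [+437.16282 +100.00601 +286.27346]
  H  [-60.78202 +764.93621 +380.49942]
  H  [+0.01031 +0.20309 +1.00000]
B = K⁻¹H; ‖b₁‖=0.848973, ‖b₂‖=0.848973; λ = 2/(‖b₁‖+‖b₂‖) = 1.177893, sign → tz>0 ⇒ λ=+1.177893
r₁ = λ·B[:,0] = (+0.99621,-0.08617,+0.01215); r₂ = λ·B[:,1] = (+0.08078,+0.96760,+0.23922)
r₃ = r₁×r₂ = (-0.03237,-0.23733,+0.97089); SVD([r₁ r₂ r₃]) → R = UVᵀ:
  R  [+0.99621 +0.08078 -0.03237]
  R  [-0.08617 +0.96760 -0.23733]
  R  [+0.01215 +0.23922 +0.97089]
t = (-0.07560, +0.16583, +1.17789) m
tr R = 2.934697; θ = arccos((tr R − 1)/2) = 0.256244 rad = 14.682°
axis k = ((R−Rᵀ)₃₂, (R−Rᵀ)₁₃, (R−Rᵀ)₂₁) / (2 sinθ) = (+0.940117, -0.087814, -0.329346)
rvec = θ·k = (+0.240900, -0.022502, -0.084393)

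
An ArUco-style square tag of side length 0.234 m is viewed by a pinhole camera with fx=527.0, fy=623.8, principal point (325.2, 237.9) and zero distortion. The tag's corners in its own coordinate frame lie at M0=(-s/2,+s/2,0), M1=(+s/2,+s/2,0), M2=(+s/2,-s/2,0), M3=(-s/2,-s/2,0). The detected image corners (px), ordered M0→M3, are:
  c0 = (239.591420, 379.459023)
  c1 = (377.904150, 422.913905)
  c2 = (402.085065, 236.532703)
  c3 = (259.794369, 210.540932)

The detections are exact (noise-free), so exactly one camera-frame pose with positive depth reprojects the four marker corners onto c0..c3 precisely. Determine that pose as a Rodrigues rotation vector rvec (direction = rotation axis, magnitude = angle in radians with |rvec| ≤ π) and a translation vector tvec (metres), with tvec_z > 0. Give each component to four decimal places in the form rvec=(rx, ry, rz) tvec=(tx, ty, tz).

rvec=(0.0164, 0.3589, 0.1523) tvec=(-0.0138, 0.0963, 0.8099)

Intrinsics K: fx=527.0, fy=623.8, cx=325.2, cy=237.9
Marker side s = 0.234 m; corners in marker frame (Z=0):
  M0 = (-0.1170, +0.1170, 0)
  M1 = (+0.1170, +0.1170, 0)
  M2 = (+0.1170, -0.1170, 0)
  M3 = (-0.1170, -0.1170, 0)
Detected image corners:
  c0 = (239.591420, 379.459023) px
  c1 = (377.904150, 422.913905) px
  c2 = (402.085065, 236.532703) px
  c3 = (259.794369, 210.540932) px
Planar DLT: solve 8×8 A·h = b for H (H[2,2]=1):
  H  [+461.84602 -77.43234 +316.24175]
  H  [+14.16162 +773.88696 +312.03885]
  H  [-0.43046 +0.05308 +1.00000]
B = K⁻¹H; ‖b₁‖=1.234657, ‖b₂‖=1.234657; λ = 2/(‖b₁‖+‖b₂‖) = 0.809941, sign → tz>0 ⇒ λ=+0.809941
r₁ = λ·B[:,0] = (+0.92495,+0.15135,-0.34865); r₂ = λ·B[:,1] = (-0.14553,+0.98842,+0.04299)
r₃ = r₁×r₂ = (+0.35112,+0.01098,+0.93627); SVD([r₁ r₂ r₃]) → R = UVᵀ:
  R  [+0.92495 -0.14553 +0.35112]
  R  [+0.15135 +0.98842 +0.01098]
  R  [-0.34865 +0.04299 +0.93627]
t = (-0.01377, +0.09626, +0.80994) m
tr R = 2.849637; θ = arccos((tr R − 1)/2) = 0.390239 rad = 22.359°
axis k = ((R−Rᵀ)₃₂, (R−Rᵀ)₁₃, (R−Rᵀ)₂₁) / (2 sinθ) = (+0.042079, +0.919760, +0.390220)
rvec = θ·k = (+0.016421, +0.358926, +0.152279)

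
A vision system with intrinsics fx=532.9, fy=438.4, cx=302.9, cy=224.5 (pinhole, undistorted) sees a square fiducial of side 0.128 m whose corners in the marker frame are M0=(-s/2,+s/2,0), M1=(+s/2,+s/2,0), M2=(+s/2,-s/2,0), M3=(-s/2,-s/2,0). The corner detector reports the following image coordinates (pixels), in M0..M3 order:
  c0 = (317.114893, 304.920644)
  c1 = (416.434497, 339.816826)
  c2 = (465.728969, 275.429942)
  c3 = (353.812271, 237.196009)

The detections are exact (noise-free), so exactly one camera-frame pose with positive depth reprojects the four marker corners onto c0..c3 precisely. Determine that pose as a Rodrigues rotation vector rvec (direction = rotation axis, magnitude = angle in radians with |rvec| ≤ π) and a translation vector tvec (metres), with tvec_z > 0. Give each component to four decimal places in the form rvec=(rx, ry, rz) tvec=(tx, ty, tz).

rvec=(0.5499, 0.1693, 0.3664) tvec=(0.0949, 0.0917, 0.6035)

Intrinsics K: fx=532.9, fy=438.4, cx=302.9, cy=224.5
Marker side s = 0.128 m; corners in marker frame (Z=0):
  M0 = (-0.0640, +0.0640, 0)
  M1 = (+0.0640, +0.0640, 0)
  M2 = (+0.0640, -0.0640, 0)
  M3 = (-0.0640, -0.0640, 0)
Detected image corners:
  c0 = (317.114893, 304.920644) px
  c1 = (416.434497, 339.816826) px
  c2 = (465.728969, 275.429942) px
  c3 = (353.812271, 237.196009) px
Planar DLT: solve 8×8 A·h = b for H (H[2,2]=1):
  H  [+783.98170 +10.58440 +386.71211]
  H  [+256.34043 +774.11569 +291.10990]
  H  [-0.09878 +0.89159 +1.00000]
B = K⁻¹H; ‖b₁‖=1.657114, ‖b₂‖=1.657114; λ = 2/(‖b₁‖+‖b₂‖) = 0.603459, sign → tz>0 ⇒ λ=+0.603459
r₁ = λ·B[:,0] = (+0.92167,+0.38338,-0.05961); r₂ = λ·B[:,1] = (-0.29383,+0.79005,+0.53804)
r₃ = r₁×r₂ = (+0.25336,-0.47838,+0.84081); SVD([r₁ r₂ r₃]) → R = UVᵀ:
  R  [+0.92167 -0.29383 +0.25336]
  R  [+0.38338 +0.79005 -0.47838]
  R  [-0.05961 +0.53804 +0.84081]
t = (+0.09491, +0.09169, +0.60346) m
tr R = 2.552527; θ = arccos((tr R − 1)/2) = 0.682079 rad = 39.080°
axis k = ((R−Rᵀ)₃₂, (R−Rᵀ)₁₃, (R−Rᵀ)₂₁) / (2 sinθ) = (+0.806153, +0.248229, +0.537121)
rvec = θ·k = (+0.549860, +0.169312, +0.366359)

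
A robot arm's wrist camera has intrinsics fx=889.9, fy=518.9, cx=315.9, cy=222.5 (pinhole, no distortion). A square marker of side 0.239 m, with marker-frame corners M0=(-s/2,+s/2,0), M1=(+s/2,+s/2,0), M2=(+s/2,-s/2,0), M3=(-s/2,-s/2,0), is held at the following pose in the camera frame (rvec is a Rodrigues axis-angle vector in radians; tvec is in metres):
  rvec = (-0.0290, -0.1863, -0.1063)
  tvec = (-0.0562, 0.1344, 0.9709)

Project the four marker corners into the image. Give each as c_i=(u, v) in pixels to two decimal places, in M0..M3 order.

Intrinsics K: fx=889.9, fy=518.9, cx=315.9, cy=222.5
Marker side s = 0.239 m; corners in marker frame (Z=0):
  M0 = (-0.1195, +0.1195, 0)
  M1 = (+0.1195, +0.1195, 0)
  M2 = (+0.1195, -0.1195, 0)
  M3 = (-0.1195, -0.1195, 0)
rvec = (-0.0290, -0.1863, -0.1063), |rvec| = θ = 0.21644 rad = 12.401°
Rodrigues: sinθ=0.21476, 1−cosθ=0.02333; R = I + sinθ·[k]× + (1−cosθ)·[k]×²:
    [+0.97709 +0.10816 -0.18331]
    [-0.10278 +0.99395 +0.03864]
    [+0.18638 -0.01891 +0.98229]
t = (-0.0562, 0.1344, 0.9709) m
M0: Pc = R·M0+t = (-0.16004, +0.26546, +0.94637); u = 889.9·(-0.16004)/0.94637 + 315.9 = 165.4126, v = 518.9·(+0.26546)/0.94637 + 222.5 = 368.0535
M1: Pc = R·M1+t = (+0.07349, +0.24090, +0.99091); u = 889.9·(+0.07349)/0.99091 + 315.9 = 381.8960, v = 518.9·(+0.24090)/0.99091 + 222.5 = 348.6467
M2: Pc = R·M2+t = (+0.04764, +0.00334, +0.99543); u = 889.9·(+0.04764)/0.99543 + 315.9 = 358.4861, v = 518.9·(+0.00334)/0.99543 + 222.5 = 224.2412
M3: Pc = R·M3+t = (-0.18589, +0.02790, +0.95089); u = 889.9·(-0.18589)/0.95089 + 315.9 = 141.9350, v = 518.9·(+0.02790)/0.95089 + 222.5 = 237.7277

c0=(165.41, 368.05) c1=(381.90, 348.65) c2=(358.49, 224.24) c3=(141.94, 237.73)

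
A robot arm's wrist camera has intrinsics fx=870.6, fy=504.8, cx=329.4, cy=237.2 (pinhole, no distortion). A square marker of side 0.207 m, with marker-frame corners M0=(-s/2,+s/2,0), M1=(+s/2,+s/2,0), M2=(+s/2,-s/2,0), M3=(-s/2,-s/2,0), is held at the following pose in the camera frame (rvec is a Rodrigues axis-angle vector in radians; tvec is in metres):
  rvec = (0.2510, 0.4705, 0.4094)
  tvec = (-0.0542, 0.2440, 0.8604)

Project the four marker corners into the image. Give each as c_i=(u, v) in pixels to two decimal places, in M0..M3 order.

Intrinsics K: fx=870.6, fy=504.8, cx=329.4, cy=237.2
Marker side s = 0.207 m; corners in marker frame (Z=0):
  M0 = (-0.1035, +0.1035, 0)
  M1 = (+0.1035, +0.1035, 0)
  M2 = (+0.1035, -0.1035, 0)
  M3 = (-0.1035, -0.1035, 0)
rvec = (0.2510, 0.4705, 0.4094), |rvec| = θ = 0.67229 rad = 38.520°
Rodrigues: sinθ=0.62278, 1−cosθ=0.21761; R = I + sinθ·[k]× + (1−cosθ)·[k]×²:
    [+0.81273 -0.32239 +0.48532]
    [+0.43611 +0.88897 -0.13978]
    [-0.38638 +0.32525 +0.86309]
t = (-0.0542, 0.2440, 0.8604) m
M0: Pc = R·M0+t = (-0.17168, +0.29087, +0.93405); u = 870.6·(-0.17168)/0.93405 + 329.4 = 169.3783, v = 504.8·(+0.29087)/0.93405 + 237.2 = 394.3987
M1: Pc = R·M1+t = (-0.00345, +0.38115, +0.85407); u = 870.6·(-0.00345)/0.85407 + 329.4 = 325.8828, v = 504.8·(+0.38115)/0.85407 + 237.2 = 462.4761
M2: Pc = R·M2+t = (+0.06328, +0.19713, +0.78675); u = 870.6·(+0.06328)/0.78675 + 329.4 = 399.4299, v = 504.8·(+0.19713)/0.78675 + 237.2 = 363.6834
M3: Pc = R·M3+t = (-0.10495, +0.10685, +0.86673); u = 870.6·(-0.10495)/0.86673 + 329.4 = 223.9814, v = 504.8·(+0.10685)/0.86673 + 237.2 = 299.4342

c0=(169.38, 394.40) c1=(325.88, 462.48) c2=(399.43, 363.68) c3=(223.98, 299.43)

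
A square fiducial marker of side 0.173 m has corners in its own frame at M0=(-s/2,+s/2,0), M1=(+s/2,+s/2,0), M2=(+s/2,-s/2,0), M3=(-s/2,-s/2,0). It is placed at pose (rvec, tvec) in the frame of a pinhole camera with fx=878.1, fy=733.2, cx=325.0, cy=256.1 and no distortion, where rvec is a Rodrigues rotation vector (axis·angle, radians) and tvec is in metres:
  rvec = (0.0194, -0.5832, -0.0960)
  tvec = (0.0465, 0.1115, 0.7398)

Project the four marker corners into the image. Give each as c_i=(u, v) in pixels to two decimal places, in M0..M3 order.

c0=(302.33, 472.93) c1=(464.48, 431.51) c2=(449.40, 272.10) c3=(283.31, 292.00)

Intrinsics K: fx=878.1, fy=733.2, cx=325.0, cy=256.1
Marker side s = 0.173 m; corners in marker frame (Z=0):
  M0 = (-0.0865, +0.0865, 0)
  M1 = (+0.0865, +0.0865, 0)
  M2 = (+0.0865, -0.0865, 0)
  M3 = (-0.0865, -0.0865, 0)
rvec = (0.0194, -0.5832, -0.0960), |rvec| = θ = 0.59137 rad = 33.883°
Rodrigues: sinθ=0.55750, 1−cosθ=0.16982; R = I + sinθ·[k]× + (1−cosθ)·[k]×²:
    [+0.83036 +0.08501 -0.55070]
    [-0.09600 +0.99534 +0.00890]
    [+0.54889 +0.04548 +0.83465]
t = (0.0465, 0.1115, 0.7398) m
M0: Pc = R·M0+t = (-0.01797, +0.20590, +0.69625); u = 878.1·(-0.01797)/0.69625 + 325.0 = 302.3326, v = 733.2·(+0.20590)/0.69625 + 256.1 = 472.9265
M1: Pc = R·M1+t = (+0.12568, +0.18929, +0.79121); u = 878.1·(+0.12568)/0.79121 + 325.0 = 464.4810, v = 733.2·(+0.18929)/0.79121 + 256.1 = 431.5142
M2: Pc = R·M2+t = (+0.11097, +0.01710, +0.78335); u = 878.1·(+0.11097)/0.78335 + 325.0 = 449.3966, v = 733.2·(+0.01710)/0.78335 + 256.1 = 272.1047
M3: Pc = R·M3+t = (-0.03268, +0.03371, +0.68839); u = 878.1·(-0.03268)/0.68839 + 325.0 = 283.3144, v = 733.2·(+0.03371)/0.68839 + 256.1 = 292.0008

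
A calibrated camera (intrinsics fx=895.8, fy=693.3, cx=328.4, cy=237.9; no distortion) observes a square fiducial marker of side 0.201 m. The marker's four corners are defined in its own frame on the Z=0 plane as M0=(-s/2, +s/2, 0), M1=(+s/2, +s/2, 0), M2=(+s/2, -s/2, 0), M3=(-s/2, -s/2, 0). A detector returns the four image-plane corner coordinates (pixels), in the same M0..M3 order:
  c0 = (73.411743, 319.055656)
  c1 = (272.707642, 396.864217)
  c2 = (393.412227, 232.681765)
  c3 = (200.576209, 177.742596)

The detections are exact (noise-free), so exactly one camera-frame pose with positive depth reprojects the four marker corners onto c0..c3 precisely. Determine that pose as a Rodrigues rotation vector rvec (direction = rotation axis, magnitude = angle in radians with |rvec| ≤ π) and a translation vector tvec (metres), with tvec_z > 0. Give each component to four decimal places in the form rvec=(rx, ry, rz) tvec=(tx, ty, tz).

rvec=(-0.4831, 0.3220, 0.4416) tvec=(-0.0799, 0.0412, 0.7498)

Intrinsics K: fx=895.8, fy=693.3, cx=328.4, cy=237.9
Marker side s = 0.201 m; corners in marker frame (Z=0):
  M0 = (-0.1005, +0.1005, 0)
  M1 = (+0.1005, +0.1005, 0)
  M2 = (+0.1005, -0.1005, 0)
  M3 = (-0.1005, -0.1005, 0)
Detected image corners:
  c0 = (73.411743, 319.055656) px
  c1 = (272.707642, 396.864217) px
  c2 = (393.412227, 232.681765) px
  c3 = (200.576209, 177.742596) px
Planar DLT: solve 8×8 A·h = b for H (H[2,2]=1):
  H  [+850.43943 -734.48150 +232.92139]
  H  [+178.55632 +616.69379 +276.00113]
  H  [-0.52849 -0.49798 +1.00000]
B = K⁻¹H; ‖b₁‖=1.333648, ‖b₂‖=1.333648; λ = 2/(‖b₁‖+‖b₂‖) = 0.749823, sign → tz>0 ⇒ λ=+0.749823
r₁ = λ·B[:,0] = (+0.85713,+0.32909,-0.39627); r₂ = λ·B[:,1] = (-0.47791,+0.79510,-0.37340)
r₃ = r₁×r₂ = (+0.19219,+0.50943,+0.83878); SVD([r₁ r₂ r₃]) → R = UVᵀ:
  R  [+0.85713 -0.47791 +0.19219]
  R  [+0.32909 +0.79510 +0.50943]
  R  [-0.39627 -0.37340 +0.83878]
t = (-0.07992, +0.04121, +0.74982) m
tr R = 2.491001; θ = arccos((tr R − 1)/2) = 0.729511 rad = 41.798°
axis k = ((R−Rᵀ)₃₂, (R−Rᵀ)₁₃, (R−Rᵀ)₂₁) / (2 sinθ) = (-0.662279, +0.441457, +0.605395)
rvec = θ·k = (-0.483139, +0.322048, +0.441642)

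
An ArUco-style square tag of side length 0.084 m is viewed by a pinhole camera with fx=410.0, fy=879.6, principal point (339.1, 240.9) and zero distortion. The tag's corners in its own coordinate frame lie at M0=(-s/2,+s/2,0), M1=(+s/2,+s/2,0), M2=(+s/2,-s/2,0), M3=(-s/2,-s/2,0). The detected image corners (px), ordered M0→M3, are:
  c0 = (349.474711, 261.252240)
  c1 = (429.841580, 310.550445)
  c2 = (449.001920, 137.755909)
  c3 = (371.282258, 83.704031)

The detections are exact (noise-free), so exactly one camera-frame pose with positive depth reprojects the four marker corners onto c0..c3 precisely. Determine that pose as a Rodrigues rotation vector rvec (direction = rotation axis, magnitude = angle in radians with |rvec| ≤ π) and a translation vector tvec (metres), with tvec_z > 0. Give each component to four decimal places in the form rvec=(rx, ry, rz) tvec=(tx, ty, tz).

rvec=(-0.0953, -0.1809, 0.2702) tvec=(0.0605, -0.0198, 0.4023)

Intrinsics K: fx=410.0, fy=879.6, cx=339.1, cy=240.9
Marker side s = 0.084 m; corners in marker frame (Z=0):
  M0 = (-0.0420, +0.0420, 0)
  M1 = (+0.0420, +0.0420, 0)
  M2 = (+0.0420, -0.0420, 0)
  M3 = (-0.0420, -0.0420, 0)
Detected image corners:
  c0 = (349.474711, 261.252240) px
  c1 = (429.841580, 310.550445) px
  c2 = (449.001920, 137.755909) px
  c3 = (371.282258, 83.704031) px
Planar DLT: solve 8×8 A·h = b for H (H[2,2]=1):
  H  [+1104.50913 -360.59921 +400.70552]
  H  [+696.71347 +2026.85837 +197.68352]
  H  [+0.40938 -0.29261 +1.00000]
B = K⁻¹H; ‖b₁‖=2.485468, ‖b₂‖=2.485468; λ = 2/(‖b₁‖+‖b₂‖) = 0.402339, sign → tz>0 ⇒ λ=+0.402339
r₁ = λ·B[:,0] = (+0.94764,+0.27357,+0.16471); r₂ = λ·B[:,1] = (-0.25649,+0.95935,-0.11773)
r₃ = r₁×r₂ = (-0.19022,+0.06932,+0.97929); SVD([r₁ r₂ r₃]) → R = UVᵀ:
  R  [+0.94764 -0.25649 -0.19022]
  R  [+0.27357 +0.95935 +0.06932]
  R  [+0.16471 -0.11773 +0.97929]
t = (+0.06045, -0.01977, +0.40234) m
tr R = 2.886284; θ = arccos((tr R − 1)/2) = 0.338836 rad = 19.414°
axis k = ((R−Rᵀ)₃₂, (R−Rᵀ)₁₃, (R−Rᵀ)₂₁) / (2 sinθ) = (-0.281362, -0.533908, +0.797357)
rvec = θ·k = (-0.095336, -0.180908, +0.270173)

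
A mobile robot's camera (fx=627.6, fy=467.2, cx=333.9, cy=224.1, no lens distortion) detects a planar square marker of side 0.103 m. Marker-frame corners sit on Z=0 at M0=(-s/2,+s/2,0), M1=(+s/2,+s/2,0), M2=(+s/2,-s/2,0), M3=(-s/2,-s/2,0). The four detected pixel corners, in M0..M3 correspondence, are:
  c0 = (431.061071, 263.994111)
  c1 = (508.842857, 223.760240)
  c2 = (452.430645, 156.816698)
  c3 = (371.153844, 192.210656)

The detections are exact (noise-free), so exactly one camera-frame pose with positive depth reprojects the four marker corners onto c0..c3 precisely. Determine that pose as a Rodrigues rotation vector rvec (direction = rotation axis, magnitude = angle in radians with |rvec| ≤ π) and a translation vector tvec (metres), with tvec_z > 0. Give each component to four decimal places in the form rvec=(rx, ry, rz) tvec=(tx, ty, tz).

Intrinsics K: fx=627.6, fy=467.2, cx=333.9, cy=224.1
Marker side s = 0.103 m; corners in marker frame (Z=0):
  M0 = (-0.0515, +0.0515, 0)
  M1 = (+0.0515, +0.0515, 0)
  M2 = (+0.0515, -0.0515, 0)
  M3 = (-0.0515, -0.0515, 0)
Detected image corners:
  c0 = (431.061071, 263.994111) px
  c1 = (508.842857, 223.760240) px
  c2 = (452.430645, 156.816698) px
  c3 = (371.153844, 192.210656) px
Planar DLT: solve 8×8 A·h = b for H (H[2,2]=1):
  H  [+1059.02208 +542.41939 +442.13093]
  H  [-230.95450 +662.36247 +208.47410]
  H  [+0.65064 -0.04915 +1.00000]
B = K⁻¹H; ‖b₁‖=1.694884, ‖b₂‖=1.694884; λ = 2/(‖b₁‖+‖b₂‖) = 0.590011, sign → tz>0 ⇒ λ=+0.590011
r₁ = λ·B[:,0] = (+0.79136,-0.47580,+0.38389); r₂ = λ·B[:,1] = (+0.52536,+0.85039,-0.02900)
r₃ = r₁×r₂ = (-0.31265,+0.22463,+0.92292); SVD([r₁ r₂ r₃]) → R = UVᵀ:
  R  [+0.79136 +0.52536 -0.31265]
  R  [-0.47580 +0.85039 +0.22463]
  R  [+0.38389 -0.02900 +0.92292]
t = (+0.10175, -0.01973, +0.59001) m
tr R = 2.564666; θ = arccos((tr R − 1)/2) = 0.672394 rad = 38.525°
axis k = ((R−Rᵀ)₃₂, (R−Rᵀ)₁₃, (R−Rᵀ)₂₁) / (2 sinθ) = (-0.203599, -0.559145, -0.803681)
rvec = θ·k = (-0.136899, -0.375966, -0.540390)

rvec=(-0.1369, -0.3760, -0.5404) tvec=(0.1017, -0.0197, 0.5900)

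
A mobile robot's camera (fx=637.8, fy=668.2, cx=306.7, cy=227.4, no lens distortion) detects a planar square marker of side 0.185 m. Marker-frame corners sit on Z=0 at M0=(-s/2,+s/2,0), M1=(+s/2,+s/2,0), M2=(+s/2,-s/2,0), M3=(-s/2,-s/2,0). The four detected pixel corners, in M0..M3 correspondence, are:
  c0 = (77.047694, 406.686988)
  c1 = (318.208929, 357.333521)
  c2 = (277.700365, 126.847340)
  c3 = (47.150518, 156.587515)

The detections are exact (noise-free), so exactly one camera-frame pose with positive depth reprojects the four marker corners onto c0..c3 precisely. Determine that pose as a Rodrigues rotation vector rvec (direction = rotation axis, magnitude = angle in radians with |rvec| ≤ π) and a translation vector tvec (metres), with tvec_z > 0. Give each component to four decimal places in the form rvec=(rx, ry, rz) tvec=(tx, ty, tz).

Intrinsics K: fx=637.8, fy=668.2, cx=306.7, cy=227.4
Marker side s = 0.185 m; corners in marker frame (Z=0):
  M0 = (-0.0925, +0.0925, 0)
  M1 = (+0.0925, +0.0925, 0)
  M2 = (+0.0925, -0.0925, 0)
  M3 = (-0.0925, -0.0925, 0)
Detected image corners:
  c0 = (77.047694, 406.686988) px
  c1 = (318.208929, 357.333521) px
  c2 = (277.700365, 126.847340) px
  c3 = (47.150518, 156.587515) px
Planar DLT: solve 8×8 A·h = b for H (H[2,2]=1):
  H  [+1344.58589 +137.02167 +183.80703]
  H  [-109.75224 +1217.97224 +257.79540]
  H  [+0.39156 -0.30164 +1.00000]
B = K⁻¹H; ‖b₁‖=1.981852, ‖b₂‖=1.981852; λ = 2/(‖b₁‖+‖b₂‖) = 0.504579, sign → tz>0 ⇒ λ=+0.504579
r₁ = λ·B[:,0] = (+0.96873,-0.15011,+0.19757); r₂ = λ·B[:,1] = (+0.18159,+0.97152,-0.15220)
r₃ = r₁×r₂ = (-0.16910,+0.18332,+0.96840); SVD([r₁ r₂ r₃]) → R = UVᵀ:
  R  [+0.96873 +0.18159 -0.16910]
  R  [-0.15011 +0.97152 +0.18332]
  R  [+0.19757 -0.15220 +0.96840]
t = (-0.09722, +0.02295, +0.50458) m
tr R = 2.908652; θ = arccos((tr R − 1)/2) = 0.303401 rad = 17.384°
axis k = ((R−Rᵀ)₃₂, (R−Rᵀ)₁₃, (R−Rᵀ)₂₁) / (2 sinθ) = (-0.561502, -0.613641, -0.555122)
rvec = θ·k = (-0.170360, -0.186179, -0.168424)

rvec=(-0.1704, -0.1862, -0.1684) tvec=(-0.0972, 0.0230, 0.5046)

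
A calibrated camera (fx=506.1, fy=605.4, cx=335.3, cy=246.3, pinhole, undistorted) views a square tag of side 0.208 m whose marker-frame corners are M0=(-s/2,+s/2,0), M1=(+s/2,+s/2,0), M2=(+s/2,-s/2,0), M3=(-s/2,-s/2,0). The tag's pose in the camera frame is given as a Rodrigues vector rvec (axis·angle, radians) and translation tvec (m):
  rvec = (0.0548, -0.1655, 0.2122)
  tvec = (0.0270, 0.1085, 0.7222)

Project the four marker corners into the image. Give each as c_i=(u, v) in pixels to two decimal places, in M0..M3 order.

Intrinsics K: fx=506.1, fy=605.4, cx=335.3, cy=246.3
Marker side s = 0.208 m; corners in marker frame (Z=0):
  M0 = (-0.1040, +0.1040, 0)
  M1 = (+0.1040, +0.1040, 0)
  M2 = (+0.1040, -0.1040, 0)
  M3 = (-0.1040, -0.1040, 0)
rvec = (0.0548, -0.1655, 0.2122), |rvec| = θ = 0.27463 rad = 15.735°
Rodrigues: sinθ=0.27119, 1−cosθ=0.03747; R = I + sinθ·[k]× + (1−cosθ)·[k]×²:
    [+0.96402 -0.21405 -0.15765]
    [+0.20504 +0.97613 -0.07156]
    [+0.16921 +0.03666 +0.98490]
t = (0.0270, 0.1085, 0.7222) m
M0: Pc = R·M0+t = (-0.09552, +0.18869, +0.70842); u = 506.1·(-0.09552)/0.70842 + 335.3 = 267.0602, v = 605.4·(+0.18869)/0.70842 + 246.3 = 407.5549
M1: Pc = R·M1+t = (+0.10500, +0.23134, +0.74361); u = 506.1·(+0.10500)/0.74361 + 335.3 = 406.7606, v = 605.4·(+0.23134)/0.74361 + 246.3 = 434.6437
M2: Pc = R·M2+t = (+0.14952, +0.02831, +0.73598); u = 506.1·(+0.14952)/0.73598 + 335.3 = 438.1168, v = 605.4·(+0.02831)/0.73598 + 246.3 = 269.5835
M3: Pc = R·M3+t = (-0.05100, -0.01434, +0.70079); u = 506.1·(-0.05100)/0.70079 + 335.3 = 298.4709, v = 605.4·(-0.01434)/0.70079 + 246.3 = 233.9104

c0=(267.06, 407.55) c1=(406.76, 434.64) c2=(438.12, 269.58) c3=(298.47, 233.91)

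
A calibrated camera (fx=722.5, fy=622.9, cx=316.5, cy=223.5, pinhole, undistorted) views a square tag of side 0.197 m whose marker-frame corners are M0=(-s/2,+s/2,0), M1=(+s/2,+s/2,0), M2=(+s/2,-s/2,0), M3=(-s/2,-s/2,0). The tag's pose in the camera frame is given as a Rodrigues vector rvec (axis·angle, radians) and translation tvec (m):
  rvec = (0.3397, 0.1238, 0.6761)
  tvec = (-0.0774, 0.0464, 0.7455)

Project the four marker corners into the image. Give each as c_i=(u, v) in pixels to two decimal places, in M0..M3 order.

c0=(120.08, 268.08) c1=(261.50, 367.58) c2=(374.66, 255.89) c3=(219.57, 146.91)

Intrinsics K: fx=722.5, fy=622.9, cx=316.5, cy=223.5
Marker side s = 0.197 m; corners in marker frame (Z=0):
  M0 = (-0.0985, +0.0985, 0)
  M1 = (+0.0985, +0.0985, 0)
  M2 = (+0.0985, -0.0985, 0)
  M3 = (-0.0985, -0.0985, 0)
rvec = (0.3397, 0.1238, 0.6761), |rvec| = θ = 0.76670 rad = 43.929°
Rodrigues: sinθ=0.69376, 1−cosθ=0.27980; R = I + sinθ·[k]× + (1−cosθ)·[k]×²:
    [+0.77513 -0.59176 +0.22134]
    [+0.63180 +0.72750 -0.26754]
    [-0.00270 +0.34722 +0.93778]
t = (-0.0774, 0.0464, 0.7455) m
M0: Pc = R·M0+t = (-0.21204, +0.05583, +0.77997); u = 722.5·(-0.21204)/0.77997 + 316.5 = 120.0841, v = 622.9·(+0.05583)/0.77997 + 223.5 = 268.0842
M1: Pc = R·M1+t = (-0.05934, +0.18029, +0.77944); u = 722.5·(-0.05934)/0.77944 + 316.5 = 261.4959, v = 622.9·(+0.18029)/0.77944 + 223.5 = 367.5825
M2: Pc = R·M2+t = (+0.05724, +0.03697, +0.71103); u = 722.5·(+0.05724)/0.71103 + 316.5 = 374.6620, v = 622.9·(+0.03697)/0.71103 + 223.5 = 255.8908
M3: Pc = R·M3+t = (-0.09546, -0.08749, +0.71156); u = 722.5·(-0.09546)/0.71156 + 316.5 = 219.5715, v = 622.9·(-0.08749)/0.71156 + 223.5 = 146.9112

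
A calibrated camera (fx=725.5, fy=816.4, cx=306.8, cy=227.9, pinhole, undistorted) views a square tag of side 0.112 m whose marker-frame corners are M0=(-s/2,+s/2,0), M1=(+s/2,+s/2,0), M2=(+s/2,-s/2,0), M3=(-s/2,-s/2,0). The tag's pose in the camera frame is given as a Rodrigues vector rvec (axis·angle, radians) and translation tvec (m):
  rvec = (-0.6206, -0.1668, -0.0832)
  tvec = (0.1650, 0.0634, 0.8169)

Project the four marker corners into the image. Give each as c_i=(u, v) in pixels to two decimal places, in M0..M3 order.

Intrinsics K: fx=725.5, fy=816.4, cx=306.8, cy=227.9
Marker side s = 0.112 m; corners in marker frame (Z=0):
  M0 = (-0.0560, +0.0560, 0)
  M1 = (+0.0560, +0.0560, 0)
  M2 = (+0.0560, -0.0560, 0)
  M3 = (-0.0560, -0.0560, 0)
rvec = (-0.6206, -0.1668, -0.0832), |rvec| = θ = 0.64799 rad = 37.127°
Rodrigues: sinθ=0.60358, 1−cosθ=0.20270; R = I + sinθ·[k]× + (1−cosθ)·[k]×²:
    [+0.98323 +0.12747 -0.13044]
    [-0.02753 +0.81073 +0.58477]
    [+0.18030 -0.57137 +0.80064]
t = (0.1650, 0.0634, 0.8169) m
M0: Pc = R·M0+t = (+0.11708, +0.11034, +0.77481); u = 725.5·(+0.11708)/0.77481 + 306.8 = 416.4271, v = 816.4·(+0.11034)/0.77481 + 227.9 = 344.1658
M1: Pc = R·M1+t = (+0.22720, +0.10726, +0.79500); u = 725.5·(+0.22720)/0.79500 + 306.8 = 514.1371, v = 816.4·(+0.10726)/0.79500 + 227.9 = 338.0467
M2: Pc = R·M2+t = (+0.21292, +0.01646, +0.85899); u = 725.5·(+0.21292)/0.85899 + 306.8 = 486.6328, v = 816.4·(+0.01646)/0.85899 + 227.9 = 243.5415
M3: Pc = R·M3+t = (+0.10280, +0.01954, +0.83880); u = 725.5·(+0.10280)/0.83880 + 306.8 = 395.7152, v = 816.4·(+0.01954)/0.83880 + 227.9 = 246.9187

c0=(416.43, 344.17) c1=(514.14, 338.05) c2=(486.63, 243.54) c3=(395.72, 246.92)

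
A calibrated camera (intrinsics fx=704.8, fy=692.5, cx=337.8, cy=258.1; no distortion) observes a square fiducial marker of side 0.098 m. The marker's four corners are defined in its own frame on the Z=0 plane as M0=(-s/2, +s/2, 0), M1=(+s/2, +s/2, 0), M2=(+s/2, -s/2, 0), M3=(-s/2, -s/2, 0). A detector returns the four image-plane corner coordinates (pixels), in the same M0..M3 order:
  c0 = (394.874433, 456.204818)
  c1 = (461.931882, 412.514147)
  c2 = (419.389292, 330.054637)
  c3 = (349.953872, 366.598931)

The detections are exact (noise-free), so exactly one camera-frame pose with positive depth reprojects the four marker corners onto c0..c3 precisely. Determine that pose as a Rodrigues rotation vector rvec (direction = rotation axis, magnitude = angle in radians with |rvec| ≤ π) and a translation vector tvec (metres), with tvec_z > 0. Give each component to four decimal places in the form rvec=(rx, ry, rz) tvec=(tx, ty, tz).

Intrinsics K: fx=704.8, fy=692.5, cx=337.8, cy=258.1
Marker side s = 0.098 m; corners in marker frame (Z=0):
  M0 = (-0.0490, +0.0490, 0)
  M1 = (+0.0490, +0.0490, 0)
  M2 = (+0.0490, -0.0490, 0)
  M3 = (-0.0490, -0.0490, 0)
Detected image corners:
  c0 = (394.874433, 456.204818) px
  c1 = (461.931882, 412.514147) px
  c2 = (419.389292, 330.054637) px
  c3 = (349.953872, 366.598931) px
Planar DLT: solve 8×8 A·h = b for H (H[2,2]=1):
  H  [+1013.68320 +387.05939 +407.68725]
  H  [-103.75435 +819.96790 +390.27180]
  H  [+0.78026 -0.14443 +1.00000]
B = K⁻¹H; ‖b₁‖=1.391286, ‖b₂‖=1.391286; λ = 2/(‖b₁‖+‖b₂‖) = 0.718759, sign → tz>0 ⇒ λ=+0.718759
r₁ = λ·B[:,0] = (+0.76497,-0.31671,+0.56082); r₂ = λ·B[:,1] = (+0.44448,+0.88975,-0.10381)
r₃ = r₁×r₂ = (-0.46611,+0.32869,+0.82140); SVD([r₁ r₂ r₃]) → R = UVᵀ:
  R  [+0.76497 +0.44448 -0.46611]
  R  [-0.31671 +0.88975 +0.32869]
  R  [+0.56082 -0.10381 +0.82140]
t = (+0.07127, +0.13718, +0.71876) m
tr R = 2.476124; θ = arccos((tr R − 1)/2) = 0.740603 rad = 42.433°
axis k = ((R−Rᵀ)₃₂, (R−Rᵀ)₁₃, (R−Rᵀ)₂₁) / (2 sinθ) = (-0.320497, -0.760991, -0.564069)
rvec = θ·k = (-0.237361, -0.563592, -0.417751)

rvec=(-0.2374, -0.5636, -0.4178) tvec=(0.0713, 0.1372, 0.7188)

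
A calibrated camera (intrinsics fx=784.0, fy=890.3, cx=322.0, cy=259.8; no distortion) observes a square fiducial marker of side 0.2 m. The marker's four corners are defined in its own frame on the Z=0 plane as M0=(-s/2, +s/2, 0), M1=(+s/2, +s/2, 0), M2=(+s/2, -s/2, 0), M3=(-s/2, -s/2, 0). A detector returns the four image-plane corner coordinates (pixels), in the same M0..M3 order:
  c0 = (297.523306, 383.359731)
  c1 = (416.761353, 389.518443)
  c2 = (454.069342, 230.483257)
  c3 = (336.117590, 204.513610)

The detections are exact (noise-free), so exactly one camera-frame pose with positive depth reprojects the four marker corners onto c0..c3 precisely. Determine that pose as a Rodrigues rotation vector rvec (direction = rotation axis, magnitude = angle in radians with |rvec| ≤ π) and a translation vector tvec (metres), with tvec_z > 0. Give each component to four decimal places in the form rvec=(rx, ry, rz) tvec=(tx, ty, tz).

rvec=(0.2012, -0.6062, 0.1907) tvec=(0.0739, 0.0497, 1.0118)

Intrinsics K: fx=784.0, fy=890.3, cx=322.0, cy=259.8
Marker side s = 0.2 m; corners in marker frame (Z=0):
  M0 = (-0.1000, +0.1000, 0)
  M1 = (+0.1000, +0.1000, 0)
  M2 = (+0.1000, -0.1000, 0)
  M3 = (-0.1000, -0.1000, 0)
Detected image corners:
  c0 = (297.523306, 383.359731) px
  c1 = (416.761353, 389.518443) px
  c2 = (454.069342, 230.483257) px
  c3 = (336.117590, 204.513610) px
Planar DLT: solve 8×8 A·h = b for H (H[2,2]=1):
  H  [+808.91468 -140.87927 +379.27602]
  H  [+253.01531 +880.95287 +303.52336]
  H  [+0.57402 +0.12946 +1.00000]
B = K⁻¹H; ‖b₁‖=0.988313, ‖b₂‖=0.988313; λ = 2/(‖b₁‖+‖b₂‖) = 1.011825, sign → tz>0 ⇒ λ=+1.011825
r₁ = λ·B[:,0] = (+0.80543,+0.11807,+0.58081); r₂ = λ·B[:,1] = (-0.23562,+0.96298,+0.13099)
r₃ = r₁×r₂ = (-0.54384,-0.24235,+0.80343); SVD([r₁ r₂ r₃]) → R = UVᵀ:
  R  [+0.80543 -0.23562 -0.54384]
  R  [+0.11807 +0.96298 -0.24235]
  R  [+0.58081 +0.13099 +0.80343]
t = (+0.07392, +0.04969, +1.01183) m
tr R = 2.571846; θ = arccos((tr R − 1)/2) = 0.666609 rad = 38.194°
axis k = ((R−Rᵀ)₃₂, (R−Rᵀ)₁₃, (R−Rᵀ)₂₁) / (2 sinθ) = (+0.301898, -0.909429, +0.286001)
rvec = θ·k = (+0.201248, -0.606233, +0.190651)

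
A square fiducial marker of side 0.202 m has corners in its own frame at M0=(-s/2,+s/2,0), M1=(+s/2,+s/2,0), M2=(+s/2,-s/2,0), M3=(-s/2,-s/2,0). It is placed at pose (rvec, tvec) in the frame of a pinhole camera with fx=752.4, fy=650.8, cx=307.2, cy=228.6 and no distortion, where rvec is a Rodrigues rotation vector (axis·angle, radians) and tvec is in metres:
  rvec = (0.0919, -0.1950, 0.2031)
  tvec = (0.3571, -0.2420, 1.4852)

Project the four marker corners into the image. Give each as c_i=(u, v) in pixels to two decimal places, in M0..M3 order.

c0=(429.34, 156.62) c1=(522.57, 175.18) c2=(545.84, 89.09) c3=(452.34, 67.95)

Intrinsics K: fx=752.4, fy=650.8, cx=307.2, cy=228.6
Marker side s = 0.202 m; corners in marker frame (Z=0):
  M0 = (-0.1010, +0.1010, 0)
  M1 = (+0.1010, +0.1010, 0)
  M2 = (+0.1010, -0.1010, 0)
  M3 = (-0.1010, -0.1010, 0)
rvec = (0.0919, -0.1950, 0.2031), |rvec| = θ = 0.29618 rad = 16.970°
Rodrigues: sinθ=0.29186, 1−cosθ=0.04354; R = I + sinθ·[k]× + (1−cosθ)·[k]×²:
    [+0.96065 -0.20904 -0.18290]
    [+0.19125 +0.97533 -0.11022]
    [+0.20143 +0.07090 +0.97693]
t = (0.3571, -0.2420, 1.4852) m
M0: Pc = R·M0+t = (+0.23896, -0.16281, +1.47202); u = 752.4·(+0.23896)/1.47202 + 307.2 = 429.3415, v = 650.8·(-0.16281)/1.47202 + 228.6 = 156.6205
M1: Pc = R·M1+t = (+0.43301, -0.12418, +1.51271); u = 752.4·(+0.43301)/1.51271 + 307.2 = 522.5750, v = 650.8·(-0.12418)/1.51271 + 228.6 = 175.1770
M2: Pc = R·M2+t = (+0.47524, -0.32119, +1.49838); u = 752.4·(+0.47524)/1.49838 + 307.2 = 545.8370, v = 650.8·(-0.32119)/1.49838 + 228.6 = 89.0948
M3: Pc = R·M3+t = (+0.28119, -0.35982, +1.45769); u = 752.4·(+0.28119)/1.45769 + 307.2 = 452.3368, v = 650.8·(-0.35982)/1.45769 + 228.6 = 67.9532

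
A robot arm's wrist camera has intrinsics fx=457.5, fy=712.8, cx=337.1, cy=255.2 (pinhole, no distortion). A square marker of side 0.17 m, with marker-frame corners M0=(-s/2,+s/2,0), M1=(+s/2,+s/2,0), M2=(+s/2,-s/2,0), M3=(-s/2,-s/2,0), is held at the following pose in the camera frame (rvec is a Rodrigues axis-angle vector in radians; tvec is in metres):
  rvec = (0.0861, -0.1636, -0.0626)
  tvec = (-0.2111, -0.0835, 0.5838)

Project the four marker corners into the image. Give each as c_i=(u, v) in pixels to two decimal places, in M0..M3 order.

c0=(107.44, 263.72) c1=(244.32, 249.47) c2=(234.62, 44.99) c3=(93.52, 49.74)

Intrinsics K: fx=457.5, fy=712.8, cx=337.1, cy=255.2
Marker side s = 0.17 m; corners in marker frame (Z=0):
  M0 = (-0.0850, +0.0850, 0)
  M1 = (+0.0850, +0.0850, 0)
  M2 = (+0.0850, -0.0850, 0)
  M3 = (-0.0850, -0.0850, 0)
rvec = (0.0861, -0.1636, -0.0626), |rvec| = θ = 0.19518 rad = 11.183°
Rodrigues: sinθ=0.19395, 1−cosθ=0.01899; R = I + sinθ·[k]× + (1−cosθ)·[k]×²:
    [+0.98471 +0.05518 -0.16525]
    [-0.06922 +0.99435 -0.08045]
    [+0.15988 +0.09066 +0.98297]
t = (-0.2111, -0.0835, 0.5838) m
M0: Pc = R·M0+t = (-0.29011, +0.00690, +0.57792); u = 457.5·(-0.29011)/0.57792 + 337.1 = 107.4386, v = 712.8·(+0.00690)/0.57792 + 255.2 = 263.7153
M1: Pc = R·M1+t = (-0.12271, -0.00486, +0.60510); u = 457.5·(-0.12271)/0.60510 + 337.1 = 244.3220, v = 712.8·(-0.00486)/0.60510 + 255.2 = 249.4701
M2: Pc = R·M2+t = (-0.13209, -0.17390, +0.58968); u = 457.5·(-0.13209)/0.58968 + 337.1 = 234.6190, v = 712.8·(-0.17390)/0.58968 + 255.2 = 44.9877
M3: Pc = R·M3+t = (-0.29949, -0.16214, +0.56250); u = 457.5·(-0.29949)/0.56250 + 337.1 = 93.5162, v = 712.8·(-0.16214)/0.56250 + 255.2 = 49.7430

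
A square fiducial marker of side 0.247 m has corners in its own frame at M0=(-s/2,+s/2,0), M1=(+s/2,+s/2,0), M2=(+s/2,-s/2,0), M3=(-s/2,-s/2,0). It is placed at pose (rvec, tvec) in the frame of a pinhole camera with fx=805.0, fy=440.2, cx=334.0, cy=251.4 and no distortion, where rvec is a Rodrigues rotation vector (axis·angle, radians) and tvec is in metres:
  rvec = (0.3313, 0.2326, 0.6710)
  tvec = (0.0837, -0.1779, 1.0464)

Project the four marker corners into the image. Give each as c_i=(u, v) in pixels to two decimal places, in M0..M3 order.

c0=(275.48, 185.12) c1=(414.16, 248.10) c2=(535.95, 166.98) c3=(381.59, 100.33)

Intrinsics K: fx=805.0, fy=440.2, cx=334.0, cy=251.4
Marker side s = 0.247 m; corners in marker frame (Z=0):
  M0 = (-0.1235, +0.1235, 0)
  M1 = (+0.1235, +0.1235, 0)
  M2 = (+0.1235, -0.1235, 0)
  M3 = (-0.1235, -0.1235, 0)
rvec = (0.3313, 0.2326, 0.6710), |rvec| = θ = 0.78365 rad = 44.900°
Rodrigues: sinθ=0.70587, 1−cosθ=0.29166; R = I + sinθ·[k]× + (1−cosθ)·[k]×²:
    [+0.76047 -0.56780 +0.31509]
    [+0.64100 +0.73404 -0.22429]
    [-0.10394 +0.37254 +0.92218]
t = (0.0837, -0.1779, 1.0464) m
M0: Pc = R·M0+t = (-0.08034, -0.16641, +1.10524); u = 805.0·(-0.08034)/1.10524 + 334.0 = 275.4834, v = 440.2·(-0.16641)/1.10524 + 251.4 = 185.1219
M1: Pc = R·M1+t = (+0.10749, -0.00808, +1.07957); u = 805.0·(+0.10749)/1.07957 + 334.0 = 414.1550, v = 440.2·(-0.00808)/1.07957 + 251.4 = 248.1042
M2: Pc = R·M2+t = (+0.24774, -0.18939, +0.98756); u = 805.0·(+0.24774)/0.98756 + 334.0 = 535.9454, v = 440.2·(-0.18939)/0.98756 + 251.4 = 166.9798
M3: Pc = R·M3+t = (+0.05991, -0.34772, +1.01323); u = 805.0·(+0.05991)/1.01323 + 334.0 = 381.5943, v = 440.2·(-0.34772)/1.01323 + 251.4 = 100.3331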